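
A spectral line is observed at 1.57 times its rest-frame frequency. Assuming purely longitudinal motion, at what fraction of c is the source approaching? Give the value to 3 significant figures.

β ≈ 0.423

f_obs/f_src = √((1+β)/(1−β)) = 1.57  ⇒  (1+β)/(1−β) = 2.4649
β = |1 − D²|/(1 + D²) = |1 − 2.4649|/(1 + 2.4649) = 0.423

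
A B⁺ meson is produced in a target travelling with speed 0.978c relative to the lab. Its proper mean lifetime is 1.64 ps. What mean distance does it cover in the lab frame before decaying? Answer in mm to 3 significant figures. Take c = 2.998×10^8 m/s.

d ≈ 2.31 mm

γ = 1/√(1 − 0.978²) = 4.7938
Dilated lifetime: Δt = γτ₀ = 4.7938 × 1.64 ps = 7.8618 ps
d = vΔt = 0.978c × 7.8618 ps = 2.9320×10^8 m/s × 7.8618×10^-12 s = 2.31 mm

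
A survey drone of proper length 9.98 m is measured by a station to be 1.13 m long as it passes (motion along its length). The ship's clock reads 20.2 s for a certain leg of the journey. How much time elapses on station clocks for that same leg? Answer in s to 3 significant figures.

Δt ≈ 178 s

Length contraction ⇒ γ = L₀/L = 9.98/1.13 = 8.8319
Time dilation: Δt = γτ₀ = 8.8319 × 20.2 s = 178 s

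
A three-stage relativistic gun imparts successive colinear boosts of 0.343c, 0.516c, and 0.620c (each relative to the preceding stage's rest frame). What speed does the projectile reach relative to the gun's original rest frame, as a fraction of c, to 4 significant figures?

Compose boost 2: (0.516 + 0.343)/(1 + 0.516×0.343) = 0.8590/1.17699 = 0.729829
Compose boost 3: (0.620 + 0.729829)/(1 + 0.620×0.729829) = 1.34983/1.45249 = 0.9293

u ≈ 0.9293c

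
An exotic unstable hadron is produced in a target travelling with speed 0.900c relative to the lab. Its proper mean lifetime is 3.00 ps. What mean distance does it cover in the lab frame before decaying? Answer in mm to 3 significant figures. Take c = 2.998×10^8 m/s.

d ≈ 1.86 mm

γ = 1/√(1 − 0.900²) = 2.2942
Dilated lifetime: Δt = γτ₀ = 2.2942 × 3.00 ps = 6.8825 ps
d = vΔt = 0.900c × 6.8825 ps = 2.6982×10^8 m/s × 6.8825×10^-12 s = 1.86 mm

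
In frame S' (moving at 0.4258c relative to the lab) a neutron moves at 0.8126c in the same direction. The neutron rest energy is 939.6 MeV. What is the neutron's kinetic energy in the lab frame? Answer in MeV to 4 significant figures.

u_lab = (0.8126 + 0.4258)/(1 + 0.8126×0.4258) = 0.9200560
γ = 1/√(1 − 0.9200560²) = 2.55241
K = (γ − 1)m₀c² = (2.55241 − 1) × 939.6 = 1.55241 × 939.6 = 1459 MeV

K ≈ 1459 MeV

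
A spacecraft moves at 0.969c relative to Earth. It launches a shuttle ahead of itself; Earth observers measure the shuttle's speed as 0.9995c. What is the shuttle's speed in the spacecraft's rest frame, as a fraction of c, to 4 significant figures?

Inverse velocity addition: u' = (u − v)/(1 − uv/c²)
= (0.9995 − 0.969)/(1 − 0.9995×0.969) = 0.03050/0.0314845 = 0.9687

u' ≈ 0.9687c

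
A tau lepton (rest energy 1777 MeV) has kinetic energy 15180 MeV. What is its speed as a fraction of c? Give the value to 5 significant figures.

γ = 1 + K/(m₀c²) = 1 + 15180/1777 = 9.542487
β = √(1 − 1/γ²) = 0.99449

β ≈ 0.99449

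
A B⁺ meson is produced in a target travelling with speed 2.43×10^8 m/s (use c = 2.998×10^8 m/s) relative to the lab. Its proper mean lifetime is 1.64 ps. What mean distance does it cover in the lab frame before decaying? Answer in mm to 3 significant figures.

d ≈ 0.680 mm

β = v/c = 2.43×10^8 / 2.998×10^8 = 0.81054
γ = 1/√(1 − 0.81054²) = 1.7074
Dilated lifetime: Δt = γτ₀ = 1.7074 × 1.64 ps = 2.8002 ps
d = vΔt = 0.81054c × 2.8002 ps = 2.4300×10^8 m/s × 2.8002×10^-12 s = 0.680 mm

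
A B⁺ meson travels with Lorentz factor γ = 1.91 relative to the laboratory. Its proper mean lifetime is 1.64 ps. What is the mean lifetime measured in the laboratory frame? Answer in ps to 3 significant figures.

γ = 1.91 (given)
Time dilation: Δt = γτ₀ = 1.91 × 1.64 ps = 3.13 ps

Δt ≈ 3.13 ps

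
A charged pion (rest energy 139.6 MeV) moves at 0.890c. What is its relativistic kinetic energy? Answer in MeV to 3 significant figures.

K ≈ 167 MeV

γ = 1/√(1 − 0.890²) = 2.1932
K = (γ − 1)m₀c² = (2.1932 − 1) × 139.6 MeV = 1.1932 × 139.6 MeV = 167 MeV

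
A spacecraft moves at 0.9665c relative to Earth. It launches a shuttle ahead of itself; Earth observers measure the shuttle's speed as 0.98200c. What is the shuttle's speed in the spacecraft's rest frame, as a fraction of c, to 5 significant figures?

u' ≈ 0.30454c

Inverse velocity addition: u' = (u − v)/(1 − uv/c²)
= (0.98200 − 0.9665)/(1 − 0.98200×0.9665) = 0.015500/0.05089700 = 0.30454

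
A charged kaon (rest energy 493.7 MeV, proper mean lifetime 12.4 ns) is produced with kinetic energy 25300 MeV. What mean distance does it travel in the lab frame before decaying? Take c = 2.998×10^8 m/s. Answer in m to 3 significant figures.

d ≈ 194 m

γ = 1 + K/(m₀c²) = 1 + 25300/493.7 = 52.246
β = √(1 − 1/γ²) = 0.99982
Dilated lifetime: γτ₀ = 52.246 × 12.4 ns = 647.85 ns
d = βc·γτ₀ = 0.99982 × (2.998×10^8 m/s) × 6.4785×10^-7 s = 194 m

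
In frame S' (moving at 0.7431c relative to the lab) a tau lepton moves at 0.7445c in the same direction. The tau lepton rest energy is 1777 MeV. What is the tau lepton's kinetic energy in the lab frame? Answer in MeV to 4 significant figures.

u_lab = (0.7445 + 0.7431)/(1 + 0.7445×0.7431) = 0.9577412
γ = 1/√(1 − 0.9577412²) = 3.47667
K = (γ − 1)m₀c² = (3.47667 − 1) × 1777 = 2.47667 × 1777 = 4401 MeV

K ≈ 4401 MeV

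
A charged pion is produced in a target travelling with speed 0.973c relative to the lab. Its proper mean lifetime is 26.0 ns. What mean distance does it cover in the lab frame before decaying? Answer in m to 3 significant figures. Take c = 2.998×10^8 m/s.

d ≈ 32.9 m

γ = 1/√(1 − 0.973²) = 4.3327
Dilated lifetime: Δt = γτ₀ = 4.3327 × 26.0 ns = 112.65 ns
d = vΔt = 0.973c × 112.65 ns = 2.9171×10^8 m/s × 1.1265×10^-7 s = 32.9 m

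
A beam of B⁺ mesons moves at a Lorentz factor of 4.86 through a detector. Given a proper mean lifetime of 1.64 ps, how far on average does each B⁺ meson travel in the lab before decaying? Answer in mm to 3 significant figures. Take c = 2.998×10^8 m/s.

β = √(1 − 1/γ²) = √(1 − 1/4.86²) = 0.97860
Dilated lifetime: Δt = γτ₀ = 4.86 × 1.64 ps = 7.9704 ps
d = vΔt = 0.97860c × 7.9704 ps = 2.9338×10^8 m/s × 7.9704×10^-12 s = 2.34 mm

d ≈ 2.34 mm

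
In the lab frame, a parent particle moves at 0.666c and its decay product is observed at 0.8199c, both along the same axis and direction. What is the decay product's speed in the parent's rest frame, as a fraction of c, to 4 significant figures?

Inverse velocity addition: u' = (u − v)/(1 − uv/c²)
= (0.8199 − 0.666)/(1 − 0.8199×0.666) = 0.1539/0.453947 = 0.3390

u' ≈ 0.3390c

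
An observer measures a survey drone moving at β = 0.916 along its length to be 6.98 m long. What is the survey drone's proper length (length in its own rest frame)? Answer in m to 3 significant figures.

γ = 1/√(1 − 0.916²) = 2.4927
L₀ = γL = 2.4927 × 6.98 = 17.4 m

L₀ ≈ 17.4 m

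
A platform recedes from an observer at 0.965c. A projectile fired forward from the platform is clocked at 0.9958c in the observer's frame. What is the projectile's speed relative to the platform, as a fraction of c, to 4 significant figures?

Inverse velocity addition: u' = (u − v)/(1 − uv/c²)
= (0.9958 − 0.965)/(1 − 0.9958×0.965) = 0.03080/0.0390530 = 0.7887

u' ≈ 0.7887c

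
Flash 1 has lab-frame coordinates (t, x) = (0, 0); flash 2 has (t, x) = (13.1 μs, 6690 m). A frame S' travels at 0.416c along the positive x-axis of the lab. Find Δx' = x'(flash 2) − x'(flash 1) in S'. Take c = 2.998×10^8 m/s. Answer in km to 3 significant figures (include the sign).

γ = 1/√(1 − 0.416²) = 1.0997
Δx' = γ(Δx − vΔt) = 1.0997 × (6690 m − 0.416×(2.998×10^8 m/s)×13.1×10^-6 s)
= 1.0997 × (5056.2 m) = 5.56 km

Δx' ≈ 5.56 km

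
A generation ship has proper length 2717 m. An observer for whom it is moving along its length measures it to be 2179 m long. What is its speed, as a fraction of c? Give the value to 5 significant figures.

γ = L₀/L = 2717/2179 = 1.246902
β = √(1 − 1/γ²) = 0.59734

β ≈ 0.59734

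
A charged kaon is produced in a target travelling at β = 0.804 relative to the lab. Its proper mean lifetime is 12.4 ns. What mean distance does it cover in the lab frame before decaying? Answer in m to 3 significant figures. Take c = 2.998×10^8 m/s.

γ = 1/√(1 − 0.804²) = 1.6817
Dilated lifetime: Δt = γτ₀ = 1.6817 × 12.4 ns = 20.853 ns
d = vΔt = 0.804c × 20.853 ns = 2.4104×10^8 m/s × 2.0853×10^-8 s = 5.03 m

d ≈ 5.03 m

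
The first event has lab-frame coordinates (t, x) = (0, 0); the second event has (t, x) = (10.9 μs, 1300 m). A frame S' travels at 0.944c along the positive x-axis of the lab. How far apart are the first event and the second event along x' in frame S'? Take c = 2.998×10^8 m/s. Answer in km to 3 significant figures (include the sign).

γ = 1/√(1 − 0.944²) = 3.0308
Δx' = γ(Δx − vΔt) = 3.0308 × (1300 m − 0.944×(2.998×10^8 m/s)×10.9×10^-6 s)
= 3.0308 × (-1784.8 m) = -5.41 km

Δx' ≈ -5.41 km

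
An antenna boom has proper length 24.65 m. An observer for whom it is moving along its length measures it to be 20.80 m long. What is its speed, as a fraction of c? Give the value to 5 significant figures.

γ = L₀/L = 24.65/20.80 = 1.185096
β = √(1 − 1/γ²) = 0.53664

β ≈ 0.53664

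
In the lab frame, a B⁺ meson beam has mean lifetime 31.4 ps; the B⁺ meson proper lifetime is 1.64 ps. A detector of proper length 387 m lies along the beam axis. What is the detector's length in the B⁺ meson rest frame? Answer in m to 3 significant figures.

Time dilation ⇒ γ = Δt/τ₀ = 31.4/1.64 = 19.146
Length contraction: L = L₀/γ = 387/19.146 = 20.2 m

L ≈ 20.2 m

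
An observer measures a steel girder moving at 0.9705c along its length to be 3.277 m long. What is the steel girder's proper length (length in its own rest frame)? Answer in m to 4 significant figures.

γ = 1/√(1 − 0.9705²) = 4.14764
L₀ = γL = 4.14764 × 3.277 = 13.59 m

L₀ ≈ 13.59 m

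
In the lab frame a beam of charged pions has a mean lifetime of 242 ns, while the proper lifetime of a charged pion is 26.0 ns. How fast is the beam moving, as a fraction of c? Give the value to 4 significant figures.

γ = Δt/τ₀ = 242/26.0 = 9.30769
β = √(1 − 1/γ²) = √(1 − 1/9.30769²) = 0.9942

β ≈ 0.9942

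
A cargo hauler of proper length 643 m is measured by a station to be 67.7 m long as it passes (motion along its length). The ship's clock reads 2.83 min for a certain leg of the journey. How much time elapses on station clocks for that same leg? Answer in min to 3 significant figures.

Length contraction ⇒ γ = L₀/L = 643/67.7 = 9.4978
Time dilation: Δt = γτ₀ = 9.4978 × 2.83 min = 26.9 min

Δt ≈ 26.9 min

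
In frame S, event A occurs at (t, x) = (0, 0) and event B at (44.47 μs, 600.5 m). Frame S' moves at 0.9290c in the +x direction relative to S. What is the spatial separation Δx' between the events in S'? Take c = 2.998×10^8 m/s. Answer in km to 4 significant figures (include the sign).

Δx' ≈ -31.84 km

γ = 1/√(1 − 0.9290²) = 2.70212
Δx' = γ(Δx − vΔt) = 2.70212 × (600.5 m − 0.9290×(2.998×10^8 m/s)×44.47×10^-6 s)
= 2.70212 × (-11785.0 m) = -31.84 km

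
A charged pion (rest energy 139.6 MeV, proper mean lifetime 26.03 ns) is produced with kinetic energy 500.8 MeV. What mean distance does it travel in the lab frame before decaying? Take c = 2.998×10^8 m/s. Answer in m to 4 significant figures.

d ≈ 34.94 m

γ = 1 + K/(m₀c²) = 1 + 500.8/139.6 = 4.58739
β = √(1 − 1/γ²) = 0.975951
Dilated lifetime: γτ₀ = 4.58739 × 26.03 ns = 119.410 ns
d = βc·γτ₀ = 0.975951 × (2.998×10^8 m/s) × 1.19410×10^-7 s = 34.94 m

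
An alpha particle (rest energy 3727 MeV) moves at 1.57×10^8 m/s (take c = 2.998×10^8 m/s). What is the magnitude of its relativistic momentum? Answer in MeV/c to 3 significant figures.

p ≈ 2290 MeV/c

β = v/c = 1.57×10^8 / 2.998×10^8 = 0.52368
γ = 1/√(1 − 0.52368²) = 1.1738
p = γβm₀c = 1.1738 × 0.52368 × 3727 MeV/c = 2290 MeV/c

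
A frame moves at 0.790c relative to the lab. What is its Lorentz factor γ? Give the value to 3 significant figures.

γ ≈ 1.63

γ = 1/√(1 − β²) = 1/√(1 − 0.790²) = 1/√(0.37590) = 1.63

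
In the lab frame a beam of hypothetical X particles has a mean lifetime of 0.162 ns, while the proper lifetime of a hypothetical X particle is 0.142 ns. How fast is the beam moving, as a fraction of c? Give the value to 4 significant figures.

β ≈ 0.4813

γ = Δt/τ₀ = 0.162/0.142 = 1.14085
β = √(1 − 1/γ²) = √(1 − 1/1.14085²) = 0.4813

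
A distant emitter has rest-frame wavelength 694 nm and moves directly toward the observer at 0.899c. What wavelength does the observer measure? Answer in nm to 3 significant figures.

λ_obs ≈ 160 nm

Relativistic Doppler: λ_obs = λ_src √((1−β)/(1+β))
= 694 × √(0.10100/1.8990) = 694 × 0.23062 = 160 nm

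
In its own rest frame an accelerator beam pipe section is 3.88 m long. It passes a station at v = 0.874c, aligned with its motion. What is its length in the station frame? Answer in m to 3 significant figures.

L ≈ 1.89 m

γ = 1/√(1 − 0.874²) = 2.0579
Length contraction: L = L₀/γ = 3.88/2.0579 = 1.89 m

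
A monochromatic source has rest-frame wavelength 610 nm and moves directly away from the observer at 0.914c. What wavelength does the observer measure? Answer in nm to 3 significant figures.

λ_obs ≈ 2880 nm

Relativistic Doppler: λ_obs = λ_src √((1+β)/(1−β))
= 610 × √(1.9140/0.086000) = 610 × 4.7176 = 2880 nm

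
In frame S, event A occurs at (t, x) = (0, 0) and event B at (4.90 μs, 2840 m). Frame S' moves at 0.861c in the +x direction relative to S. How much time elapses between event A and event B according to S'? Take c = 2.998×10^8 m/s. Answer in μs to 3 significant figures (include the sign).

Δt' ≈ -6.40 μs

γ = 1/√(1 − 0.861²) = 1.9662
Δt' = γ(Δt − vΔx/c²) = 1.9662 × (4.90 μs − 0.861×2840 m / (2.998×10^8 m/s))
= 1.9662 × (-3.2562 μs) = -6.40 μs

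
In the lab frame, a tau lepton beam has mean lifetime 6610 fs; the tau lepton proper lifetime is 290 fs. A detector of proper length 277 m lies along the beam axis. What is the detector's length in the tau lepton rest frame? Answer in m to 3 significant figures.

Time dilation ⇒ γ = Δt/τ₀ = 6610/290 = 22.793
Length contraction: L = L₀/γ = 277/22.793 = 12.2 m

L ≈ 12.2 m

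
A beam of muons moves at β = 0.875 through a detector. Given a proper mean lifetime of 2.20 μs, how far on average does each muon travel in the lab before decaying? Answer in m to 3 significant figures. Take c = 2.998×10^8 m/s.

γ = 1/√(1 − 0.875²) = 2.0656
Dilated lifetime: Δt = γτ₀ = 2.0656 × 2.20 μs = 4.5443 μs
d = vΔt = 0.875c × 4.5443 μs = 2.6232×10^8 m/s × 4.5443×10^-6 s = 1190 m

d ≈ 1190 m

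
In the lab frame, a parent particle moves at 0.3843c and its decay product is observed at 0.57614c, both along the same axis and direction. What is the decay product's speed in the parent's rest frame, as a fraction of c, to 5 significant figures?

Inverse velocity addition: u' = (u − v)/(1 − uv/c²)
= (0.57614 − 0.3843)/(1 − 0.57614×0.3843) = 0.19184/0.7785894 = 0.24639

u' ≈ 0.24639c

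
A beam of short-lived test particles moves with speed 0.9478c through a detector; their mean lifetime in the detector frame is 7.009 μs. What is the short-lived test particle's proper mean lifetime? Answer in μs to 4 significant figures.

τ₀ ≈ 2.235 μs

γ = 1/√(1 − 0.9478²) = 3.13612
Proper time: τ₀ = Δt/γ = 7.009/3.13612 = 2.235 μs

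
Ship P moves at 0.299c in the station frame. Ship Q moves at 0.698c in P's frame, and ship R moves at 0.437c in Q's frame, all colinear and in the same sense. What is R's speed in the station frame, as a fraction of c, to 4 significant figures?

Compose boost 2: (0.698 + 0.299)/(1 + 0.698×0.299) = 0.9970/1.20870 = 0.824852
Compose boost 3: (0.437 + 0.824852)/(1 + 0.437×0.824852) = 1.26185/1.36046 = 0.9275

u ≈ 0.9275c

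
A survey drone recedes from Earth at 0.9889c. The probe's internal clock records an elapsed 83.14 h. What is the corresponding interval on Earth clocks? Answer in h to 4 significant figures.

Δt ≈ 559.6 h

γ = 1/√(1 − 0.9889²) = 6.73026
Time dilation: Δt = γτ₀ = 6.73026 × 83.14 h = 559.6 h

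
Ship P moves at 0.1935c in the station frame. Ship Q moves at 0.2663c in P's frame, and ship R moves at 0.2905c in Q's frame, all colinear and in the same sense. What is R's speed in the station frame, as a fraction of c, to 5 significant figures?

u ≈ 0.64574c

Compose boost 2: (0.2663 + 0.1935)/(1 + 0.2663×0.1935) = 0.45980/1.051529 = 0.4372680
Compose boost 3: (0.2905 + 0.4372680)/(1 + 0.2905×0.4372680) = 0.7277680/1.127026 = 0.64574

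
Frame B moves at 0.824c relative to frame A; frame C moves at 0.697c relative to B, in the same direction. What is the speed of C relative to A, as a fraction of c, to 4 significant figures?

Compose boost 2: (0.697 + 0.824)/(1 + 0.697×0.824) = 1.521/1.57433 = 0.9661

u ≈ 0.9661c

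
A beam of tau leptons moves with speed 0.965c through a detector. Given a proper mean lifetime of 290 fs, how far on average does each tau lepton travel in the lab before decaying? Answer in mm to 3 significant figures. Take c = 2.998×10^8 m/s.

d ≈ 0.320 mm

γ = 1/√(1 − 0.965²) = 3.8132
Dilated lifetime: Δt = γτ₀ = 3.8132 × 290 fs = 1105.8 fs
d = vΔt = 0.965c × 1105.8 fs = 2.8931×10^8 m/s × 1.1058×10^-12 s = 0.320 mm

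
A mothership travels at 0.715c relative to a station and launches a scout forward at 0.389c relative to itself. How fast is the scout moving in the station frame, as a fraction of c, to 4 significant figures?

Compose boost 2: (0.389 + 0.715)/(1 + 0.389×0.715) = 1.104/1.27814 = 0.8638

u ≈ 0.8638c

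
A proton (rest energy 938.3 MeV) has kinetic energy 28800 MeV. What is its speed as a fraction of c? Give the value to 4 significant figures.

β ≈ 0.9995

γ = 1 + K/(m₀c²) = 1 + 28800/938.3 = 31.6938
β = √(1 − 1/γ²) = 0.9995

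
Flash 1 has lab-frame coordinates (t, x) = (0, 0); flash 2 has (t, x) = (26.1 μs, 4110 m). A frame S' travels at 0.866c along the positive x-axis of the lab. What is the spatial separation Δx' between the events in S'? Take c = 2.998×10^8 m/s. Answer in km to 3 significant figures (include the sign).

Δx' ≈ -5.33 km

γ = 1/√(1 − 0.866²) = 1.9998
Δx' = γ(Δx − vΔt) = 1.9998 × (4110 m − 0.866×(2.998×10^8 m/s)×26.1×10^-6 s)
= 1.9998 × (-2666.3 m) = -5.33 km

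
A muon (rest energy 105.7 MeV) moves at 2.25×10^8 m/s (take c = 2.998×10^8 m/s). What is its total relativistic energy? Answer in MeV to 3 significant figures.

E ≈ 160 MeV

β = v/c = 2.25×10^8 / 2.998×10^8 = 0.75050
γ = 1/√(1 − 0.75050²) = 1.5132
E = γm₀c² = 1.5132 × 105.7 MeV = 160 MeV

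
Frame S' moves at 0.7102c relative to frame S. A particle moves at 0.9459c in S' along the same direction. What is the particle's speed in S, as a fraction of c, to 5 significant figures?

Relativistic velocity addition: u = (u' + v)/(1 + u'v/c²)
= (0.9459 + 0.7102)/(1 + 0.9459×0.7102) = 1.6561/1.671778 = 0.99062

u ≈ 0.99062c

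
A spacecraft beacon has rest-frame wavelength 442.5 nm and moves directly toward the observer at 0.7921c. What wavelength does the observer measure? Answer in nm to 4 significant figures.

Relativistic Doppler: λ_obs = λ_src √((1−β)/(1+β))
= 442.5 × √(0.207900/1.79210) = 442.5 × 0.340601 = 150.7 nm

λ_obs ≈ 150.7 nm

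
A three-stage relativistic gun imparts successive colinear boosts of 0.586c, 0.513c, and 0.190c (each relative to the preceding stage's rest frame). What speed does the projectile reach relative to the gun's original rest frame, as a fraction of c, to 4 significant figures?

u ≈ 0.8918c

Compose boost 2: (0.513 + 0.586)/(1 + 0.513×0.586) = 1.099/1.30062 = 0.844983
Compose boost 3: (0.190 + 0.844983)/(1 + 0.190×0.844983) = 1.03498/1.16055 = 0.8918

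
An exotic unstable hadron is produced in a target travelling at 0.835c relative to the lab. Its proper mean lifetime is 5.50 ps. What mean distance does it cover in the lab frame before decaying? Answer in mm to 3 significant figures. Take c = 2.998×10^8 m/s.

γ = 1/√(1 − 0.835²) = 1.8174
Dilated lifetime: Δt = γτ₀ = 1.8174 × 5.50 ps = 9.9955 ps
d = vΔt = 0.835c × 9.9955 ps = 2.5033×10^8 m/s × 9.9955×10^-12 s = 2.50 mm

d ≈ 2.50 mm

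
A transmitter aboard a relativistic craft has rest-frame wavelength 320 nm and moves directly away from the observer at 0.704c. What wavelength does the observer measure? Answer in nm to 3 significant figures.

Relativistic Doppler: λ_obs = λ_src √((1+β)/(1−β))
= 320 × √(1.7040/0.29600) = 320 × 2.3993 = 768 nm

λ_obs ≈ 768 nm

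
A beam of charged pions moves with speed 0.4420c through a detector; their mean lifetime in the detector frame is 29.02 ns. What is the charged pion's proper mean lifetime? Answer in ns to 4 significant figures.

γ = 1/√(1 − 0.4420²) = 1.11481
Proper time: τ₀ = Δt/γ = 29.02/1.11481 = 26.03 ns

τ₀ ≈ 26.03 ns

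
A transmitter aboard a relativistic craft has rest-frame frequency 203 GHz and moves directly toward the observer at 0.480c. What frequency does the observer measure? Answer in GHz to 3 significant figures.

f_obs ≈ 342 GHz

Relativistic Doppler: f_obs = f_src √((1+β)/(1−β))
= 203 × √(1.4800/0.52000) = 203 × 1.6871 = 342 GHz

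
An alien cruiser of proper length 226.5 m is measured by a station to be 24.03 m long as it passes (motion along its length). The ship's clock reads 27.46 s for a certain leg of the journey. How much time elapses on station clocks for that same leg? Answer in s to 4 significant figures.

Length contraction ⇒ γ = L₀/L = 226.5/24.03 = 9.42572
Time dilation: Δt = γτ₀ = 9.42572 × 27.46 s = 258.8 s

Δt ≈ 258.8 s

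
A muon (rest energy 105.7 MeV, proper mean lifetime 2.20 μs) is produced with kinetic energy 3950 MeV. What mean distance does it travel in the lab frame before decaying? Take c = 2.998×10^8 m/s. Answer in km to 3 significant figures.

d ≈ 25.3 km

γ = 1 + K/(m₀c²) = 1 + 3950/105.7 = 38.370
β = √(1 − 1/γ²) = 0.99966
Dilated lifetime: γτ₀ = 38.370 × 2.20 μs = 84.414 μs
d = βc·γτ₀ = 0.99966 × (2.998×10^8 m/s) × 8.4414×10^-5 s = 25.3 km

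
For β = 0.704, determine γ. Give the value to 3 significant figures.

γ ≈ 1.41

γ = 1/√(1 − β²) = 1/√(1 − 0.704²) = 1/√(0.50438) = 1.41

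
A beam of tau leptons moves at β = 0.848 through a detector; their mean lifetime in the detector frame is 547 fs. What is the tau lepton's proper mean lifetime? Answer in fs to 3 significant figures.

γ = 1/√(1 − 0.848²) = 1.8868
Proper time: τ₀ = Δt/γ = 547/1.8868 = 290 fs

τ₀ ≈ 290 fs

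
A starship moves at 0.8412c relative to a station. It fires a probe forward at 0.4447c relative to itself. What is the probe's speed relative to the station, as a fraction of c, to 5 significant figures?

u ≈ 0.93583c

Relativistic velocity addition: u = (u' + v)/(1 + u'v/c²)
= (0.4447 + 0.8412)/(1 + 0.4447×0.8412) = 1.2859/1.374082 = 0.93583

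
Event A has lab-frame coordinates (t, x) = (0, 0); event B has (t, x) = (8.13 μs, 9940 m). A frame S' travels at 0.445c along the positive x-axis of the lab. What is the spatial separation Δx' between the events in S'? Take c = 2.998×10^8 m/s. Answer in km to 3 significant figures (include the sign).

γ = 1/√(1 − 0.445²) = 1.1167
Δx' = γ(Δx − vΔt) = 1.1167 × (9940 m − 0.445×(2.998×10^8 m/s)×8.13×10^-6 s)
= 1.1167 × (8855.4 m) = 9.89 km

Δx' ≈ 9.89 km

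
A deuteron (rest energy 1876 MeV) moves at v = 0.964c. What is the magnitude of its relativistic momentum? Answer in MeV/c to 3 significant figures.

p ≈ 6800 MeV/c

γ = 1/√(1 − 0.964²) = 3.7608
p = γβm₀c = 3.7608 × 0.964 × 1876 MeV/c = 6800 MeV/c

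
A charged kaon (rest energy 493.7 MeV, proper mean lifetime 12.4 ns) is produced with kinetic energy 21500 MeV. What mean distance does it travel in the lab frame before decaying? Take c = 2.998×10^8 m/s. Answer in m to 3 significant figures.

γ = 1 + K/(m₀c²) = 1 + 21500/493.7 = 44.549
β = √(1 − 1/γ²) = 0.99975
Dilated lifetime: γτ₀ = 44.549 × 12.4 ns = 552.40 ns
d = βc·γτ₀ = 0.99975 × (2.998×10^8 m/s) × 5.5240×10^-7 s = 166 m

d ≈ 166 m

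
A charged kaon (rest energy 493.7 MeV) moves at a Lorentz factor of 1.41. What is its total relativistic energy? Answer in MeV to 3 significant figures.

E ≈ 696 MeV

γ = 1.41 (given)
E = γm₀c² = 1.41 × 493.7 MeV = 696 MeV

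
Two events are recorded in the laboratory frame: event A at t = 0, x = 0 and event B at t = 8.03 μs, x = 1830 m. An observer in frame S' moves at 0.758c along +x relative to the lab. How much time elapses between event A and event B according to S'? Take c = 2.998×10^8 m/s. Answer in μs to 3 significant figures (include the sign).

γ = 1/√(1 − 0.758²) = 1.5331
Δt' = γ(Δt − vΔx/c²) = 1.5331 × (8.03 μs − 0.758×1830 m / (2.998×10^8 m/s))
= 1.5331 × (3.4031 μs) = 5.22 μs

Δt' ≈ 5.22 μs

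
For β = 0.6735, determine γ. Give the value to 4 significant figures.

γ ≈ 1.353

γ = 1/√(1 − β²) = 1/√(1 − 0.6735²) = 1/√(0.546398) = 1.353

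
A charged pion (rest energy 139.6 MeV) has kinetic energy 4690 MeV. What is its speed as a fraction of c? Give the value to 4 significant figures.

γ = 1 + K/(m₀c²) = 1 + 4690/139.6 = 34.5960
β = √(1 − 1/γ²) = 0.9996

β ≈ 0.9996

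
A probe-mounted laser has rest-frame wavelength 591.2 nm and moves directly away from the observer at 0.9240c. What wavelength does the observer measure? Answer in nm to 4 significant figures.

Relativistic Doppler: λ_obs = λ_src √((1+β)/(1−β))
= 591.2 × √(1.92400/0.0760000) = 591.2 × 5.03148 = 2975 nm

λ_obs ≈ 2975 nm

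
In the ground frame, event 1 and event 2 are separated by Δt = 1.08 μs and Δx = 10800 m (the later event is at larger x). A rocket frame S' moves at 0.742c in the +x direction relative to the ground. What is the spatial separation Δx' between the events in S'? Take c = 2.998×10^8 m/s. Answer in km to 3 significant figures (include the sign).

Δx' ≈ 15.8 km

γ = 1/√(1 − 0.742²) = 1.4916
Δx' = γ(Δx − vΔt) = 1.4916 × (10800 m − 0.742×(2.998×10^8 m/s)×1.08×10^-6 s)
= 1.4916 × (10560 m) = 15.8 km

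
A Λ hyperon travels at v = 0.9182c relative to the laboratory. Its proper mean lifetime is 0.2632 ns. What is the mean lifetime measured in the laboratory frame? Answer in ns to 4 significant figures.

Δt ≈ 0.6644 ns

γ = 1/√(1 − 0.9182²) = 2.52451
Time dilation: Δt = γτ₀ = 2.52451 × 0.2632 ns = 0.6644 ns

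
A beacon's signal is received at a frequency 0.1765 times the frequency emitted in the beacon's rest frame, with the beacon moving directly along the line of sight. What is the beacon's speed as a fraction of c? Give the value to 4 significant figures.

f_obs/f_src = √((1−β)/(1+β)) = 0.1765  ⇒  (1−β)/(1+β) = 0.0311522
β = |1 − D²|/(1 + D²) = |1 − 0.0311522|/(1 + 0.0311522) = 0.9396

β ≈ 0.9396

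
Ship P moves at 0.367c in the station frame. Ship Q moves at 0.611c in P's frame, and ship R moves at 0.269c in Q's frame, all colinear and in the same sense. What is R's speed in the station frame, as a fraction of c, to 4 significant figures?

Compose boost 2: (0.611 + 0.367)/(1 + 0.611×0.367) = 0.9780/1.22424 = 0.798865
Compose boost 3: (0.269 + 0.798865)/(1 + 0.269×0.798865) = 1.06786/1.21489 = 0.8790

u ≈ 0.8790c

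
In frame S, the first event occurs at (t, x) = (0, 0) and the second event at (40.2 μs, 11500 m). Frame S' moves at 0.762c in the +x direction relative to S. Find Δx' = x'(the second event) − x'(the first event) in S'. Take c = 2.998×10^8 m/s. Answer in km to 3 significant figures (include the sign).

γ = 1/√(1 − 0.762²) = 1.5442
Δx' = γ(Δx − vΔt) = 1.5442 × (11500 m − 0.762×(2.998×10^8 m/s)×40.2×10^-6 s)
= 1.5442 × (2316.4 m) = 3.58 km

Δx' ≈ 3.58 km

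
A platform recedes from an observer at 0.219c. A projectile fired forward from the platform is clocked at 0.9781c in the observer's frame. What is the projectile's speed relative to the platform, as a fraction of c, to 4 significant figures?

u' ≈ 0.9660c

Inverse velocity addition: u' = (u − v)/(1 − uv/c²)
= (0.9781 − 0.219)/(1 − 0.9781×0.219) = 0.7591/0.785796 = 0.9660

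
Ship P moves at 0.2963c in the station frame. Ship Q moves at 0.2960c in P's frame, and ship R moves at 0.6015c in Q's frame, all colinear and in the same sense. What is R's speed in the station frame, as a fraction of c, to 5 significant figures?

u ≈ 0.86328c

Compose boost 2: (0.2960 + 0.2963)/(1 + 0.2960×0.2963) = 0.59230/1.087705 = 0.5445411
Compose boost 3: (0.6015 + 0.5445411)/(1 + 0.6015×0.5445411) = 1.146041/1.327541 = 0.86328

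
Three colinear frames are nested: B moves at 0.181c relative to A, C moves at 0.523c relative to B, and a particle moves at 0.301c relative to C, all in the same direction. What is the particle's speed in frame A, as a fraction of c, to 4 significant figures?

u ≈ 0.7910c

Compose boost 2: (0.523 + 0.181)/(1 + 0.523×0.181) = 0.7040/1.09466 = 0.643120
Compose boost 3: (0.301 + 0.643120)/(1 + 0.301×0.643120) = 0.944120/1.19358 = 0.7910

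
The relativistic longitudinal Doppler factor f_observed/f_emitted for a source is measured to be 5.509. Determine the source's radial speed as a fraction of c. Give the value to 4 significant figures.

f_obs/f_src = √((1+β)/(1−β)) = 5.509  ⇒  (1+β)/(1−β) = 30.3491
β = |1 − D²|/(1 + D²) = |1 − 30.3491|/(1 + 30.3491) = 0.9362

β ≈ 0.9362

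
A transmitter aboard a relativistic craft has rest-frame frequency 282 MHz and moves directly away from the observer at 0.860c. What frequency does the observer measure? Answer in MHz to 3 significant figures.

Relativistic Doppler: f_obs = f_src √((1−β)/(1+β))
= 282 × √(0.14000/1.8600) = 282 × 0.27435 = 77.4 MHz

f_obs ≈ 77.4 MHz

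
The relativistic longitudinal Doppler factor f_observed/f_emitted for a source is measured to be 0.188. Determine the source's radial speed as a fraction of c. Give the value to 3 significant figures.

β ≈ 0.932

f_obs/f_src = √((1−β)/(1+β)) = 0.188  ⇒  (1−β)/(1+β) = 0.035344
β = |1 − D²|/(1 + D²) = |1 − 0.035344|/(1 + 0.035344) = 0.932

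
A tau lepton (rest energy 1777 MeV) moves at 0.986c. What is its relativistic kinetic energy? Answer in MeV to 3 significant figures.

K ≈ 8880 MeV

γ = 1/√(1 − 0.986²) = 5.9972
K = (γ − 1)m₀c² = (5.9972 − 1) × 1777 MeV = 4.9972 × 1777 MeV = 8880 MeV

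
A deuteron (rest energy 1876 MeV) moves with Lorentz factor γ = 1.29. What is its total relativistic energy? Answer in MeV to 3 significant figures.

γ = 1.29 (given)
E = γm₀c² = 1.29 × 1876 MeV = 2420 MeV

E ≈ 2420 MeV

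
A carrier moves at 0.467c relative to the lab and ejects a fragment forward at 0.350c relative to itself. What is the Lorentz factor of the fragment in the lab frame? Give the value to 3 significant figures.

γ ≈ 1.40

u_lab = (0.350 + 0.467)/(1 + 0.350×0.467) = 0.8170/1.16345 = 0.702222
γ = 1/√(1 − 0.702222²) = 1.40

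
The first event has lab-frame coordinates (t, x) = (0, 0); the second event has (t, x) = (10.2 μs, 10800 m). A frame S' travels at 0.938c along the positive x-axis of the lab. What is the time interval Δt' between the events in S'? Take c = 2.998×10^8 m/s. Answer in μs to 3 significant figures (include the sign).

γ = 1/√(1 − 0.938²) = 2.8849
Δt' = γ(Δt − vΔx/c²) = 2.8849 × (10.2 μs − 0.938×10800 m / (2.998×10^8 m/s))
= 2.8849 × (-23.591 μs) = -68.1 μs

Δt' ≈ -68.1 μs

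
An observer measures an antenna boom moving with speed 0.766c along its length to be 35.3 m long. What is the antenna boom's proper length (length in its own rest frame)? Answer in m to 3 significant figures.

L₀ ≈ 54.9 m

γ = 1/√(1 − 0.766²) = 1.5556
L₀ = γL = 1.5556 × 35.3 = 54.9 m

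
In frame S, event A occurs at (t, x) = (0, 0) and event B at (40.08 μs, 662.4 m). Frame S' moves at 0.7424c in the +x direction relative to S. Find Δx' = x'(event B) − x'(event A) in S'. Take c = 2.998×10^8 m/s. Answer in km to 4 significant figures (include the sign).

γ = 1/√(1 − 0.7424²) = 1.49263
Δx' = γ(Δx − vΔt) = 1.49263 × (662.4 m − 0.7424×(2.998×10^8 m/s)×40.08×10^-6 s)
= 1.49263 × (-8258.27 m) = -12.33 km

Δx' ≈ -12.33 km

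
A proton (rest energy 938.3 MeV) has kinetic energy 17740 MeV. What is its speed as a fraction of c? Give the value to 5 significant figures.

γ = 1 + K/(m₀c²) = 1 + 17740/938.3 = 19.90653
β = √(1 − 1/γ²) = 0.99874

β ≈ 0.99874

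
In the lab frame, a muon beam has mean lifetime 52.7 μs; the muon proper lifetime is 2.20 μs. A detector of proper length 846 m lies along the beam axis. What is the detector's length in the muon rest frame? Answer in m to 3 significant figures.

Time dilation ⇒ γ = Δt/τ₀ = 52.7/2.20 = 23.955
Length contraction: L = L₀/γ = 846/23.955 = 35.3 m

L ≈ 35.3 m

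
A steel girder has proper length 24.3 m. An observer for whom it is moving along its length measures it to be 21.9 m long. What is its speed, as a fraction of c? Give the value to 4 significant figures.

β ≈ 0.4333

γ = L₀/L = 24.3/21.9 = 1.10959
β = √(1 − 1/γ²) = 0.4333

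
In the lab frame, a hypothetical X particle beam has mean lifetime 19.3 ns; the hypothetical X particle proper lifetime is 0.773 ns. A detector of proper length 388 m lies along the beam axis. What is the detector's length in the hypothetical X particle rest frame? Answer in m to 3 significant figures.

Time dilation ⇒ γ = Δt/τ₀ = 19.3/0.773 = 24.968
Length contraction: L = L₀/γ = 388/24.968 = 15.5 m

L ≈ 15.5 m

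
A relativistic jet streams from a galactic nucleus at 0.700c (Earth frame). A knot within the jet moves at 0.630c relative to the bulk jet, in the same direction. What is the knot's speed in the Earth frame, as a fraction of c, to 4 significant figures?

u ≈ 0.9230c

Relativistic velocity addition: u = (u' + v)/(1 + u'v/c²)
= (0.630 + 0.700)/(1 + 0.630×0.700) = 1.330/1.44100 = 0.9230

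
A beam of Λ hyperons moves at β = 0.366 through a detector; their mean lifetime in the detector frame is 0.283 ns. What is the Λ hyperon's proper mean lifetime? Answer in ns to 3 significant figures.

γ = 1/√(1 − 0.366²) = 1.0746
Proper time: τ₀ = Δt/γ = 0.283/1.0746 = 0.263 ns

τ₀ ≈ 0.263 ns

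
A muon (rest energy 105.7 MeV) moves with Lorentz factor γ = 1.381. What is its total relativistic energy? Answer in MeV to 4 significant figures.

E ≈ 146.0 MeV

γ = 1.381 (given)
E = γm₀c² = 1.381 × 105.7 MeV = 146.0 MeV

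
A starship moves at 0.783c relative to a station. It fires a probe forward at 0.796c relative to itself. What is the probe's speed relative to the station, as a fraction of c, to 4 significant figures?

Relativistic velocity addition: u = (u' + v)/(1 + u'v/c²)
= (0.796 + 0.783)/(1 + 0.796×0.783) = 1.579/1.62327 = 0.9727

u ≈ 0.9727c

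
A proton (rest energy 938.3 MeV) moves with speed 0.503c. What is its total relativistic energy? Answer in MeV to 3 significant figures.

γ = 1/√(1 − 0.503²) = 1.1570
E = γm₀c² = 1.1570 × 938.3 MeV = 1090 MeV

E ≈ 1090 MeV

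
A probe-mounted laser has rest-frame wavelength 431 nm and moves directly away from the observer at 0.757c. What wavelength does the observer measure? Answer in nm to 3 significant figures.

λ_obs ≈ 1160 nm

Relativistic Doppler: λ_obs = λ_src √((1+β)/(1−β))
= 431 × √(1.7570/0.24300) = 431 × 2.6890 = 1160 nm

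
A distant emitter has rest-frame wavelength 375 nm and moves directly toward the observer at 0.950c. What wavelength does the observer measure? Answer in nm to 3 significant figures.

λ_obs ≈ 60.0 nm

Relativistic Doppler: λ_obs = λ_src √((1−β)/(1+β))
= 375 × √(0.050000/1.9500) = 375 × 0.16013 = 60.0 nm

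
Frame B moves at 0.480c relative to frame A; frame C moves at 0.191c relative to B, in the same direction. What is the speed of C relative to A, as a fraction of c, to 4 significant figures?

u ≈ 0.6146c

Compose boost 2: (0.191 + 0.480)/(1 + 0.191×0.480) = 0.6710/1.09168 = 0.6146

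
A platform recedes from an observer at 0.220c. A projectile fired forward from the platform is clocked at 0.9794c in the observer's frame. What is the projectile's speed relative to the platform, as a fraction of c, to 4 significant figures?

Inverse velocity addition: u' = (u − v)/(1 − uv/c²)
= (0.9794 − 0.220)/(1 − 0.9794×0.220) = 0.7594/0.784532 = 0.9680

u' ≈ 0.9680c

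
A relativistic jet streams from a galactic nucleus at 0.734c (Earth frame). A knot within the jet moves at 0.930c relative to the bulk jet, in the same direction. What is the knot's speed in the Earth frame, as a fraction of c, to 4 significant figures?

Relativistic velocity addition: u = (u' + v)/(1 + u'v/c²)
= (0.930 + 0.734)/(1 + 0.930×0.734) = 1.664/1.68262 = 0.9889

u ≈ 0.9889c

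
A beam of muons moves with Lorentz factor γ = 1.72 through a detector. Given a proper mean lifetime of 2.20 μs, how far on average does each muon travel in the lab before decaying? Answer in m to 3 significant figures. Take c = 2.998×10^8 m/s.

β = √(1 − 1/γ²) = √(1 − 1/1.72²) = 0.81362
Dilated lifetime: Δt = γτ₀ = 1.72 × 2.20 μs = 3.7840 μs
d = vΔt = 0.81362c × 3.7840 μs = 2.4392×10^8 m/s × 3.7840×10^-6 s = 923 m

d ≈ 923 m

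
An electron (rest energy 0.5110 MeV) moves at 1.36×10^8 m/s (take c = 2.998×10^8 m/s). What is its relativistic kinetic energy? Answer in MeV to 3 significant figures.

K ≈ 0.0624 MeV

β = v/c = 1.36×10^8 / 2.998×10^8 = 0.45364
γ = 1/√(1 − 0.45364²) = 1.1221
K = (γ − 1)m₀c² = (1.1221 − 1) × 0.5110 MeV = 0.12210 × 0.5110 MeV = 0.0624 MeV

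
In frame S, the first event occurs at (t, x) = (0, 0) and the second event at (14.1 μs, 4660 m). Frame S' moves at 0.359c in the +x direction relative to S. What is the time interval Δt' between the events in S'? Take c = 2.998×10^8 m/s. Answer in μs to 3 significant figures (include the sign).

Δt' ≈ 9.13 μs

γ = 1/√(1 − 0.359²) = 1.0714
Δt' = γ(Δt − vΔx/c²) = 1.0714 × (14.1 μs − 0.359×4660 m / (2.998×10^8 m/s))
= 1.0714 × (8.5198 μs) = 9.13 μs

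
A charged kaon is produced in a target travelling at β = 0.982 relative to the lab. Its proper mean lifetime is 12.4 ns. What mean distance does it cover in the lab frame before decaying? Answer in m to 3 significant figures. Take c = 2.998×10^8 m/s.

γ = 1/√(1 − 0.982²) = 5.2943
Dilated lifetime: Δt = γτ₀ = 5.2943 × 12.4 ns = 65.650 ns
d = vΔt = 0.982c × 65.650 ns = 2.9440×10^8 m/s × 6.5650×10^-8 s = 19.3 m

d ≈ 19.3 m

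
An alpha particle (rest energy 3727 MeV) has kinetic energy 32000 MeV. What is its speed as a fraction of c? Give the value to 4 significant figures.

β ≈ 0.9945

γ = 1 + K/(m₀c²) = 1 + 32000/3727 = 9.58599
β = √(1 − 1/γ²) = 0.9945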